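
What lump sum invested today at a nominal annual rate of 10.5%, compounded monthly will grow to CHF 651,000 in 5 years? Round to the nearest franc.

Periodic rate i = 0.105/12 = 0.00875; n = 5 × 12 = 60 periods.
PV = 651,000 / (1 + 0.00875)^60 = 651,000 / 1.686603 = 385,982.9533

CHF 385,983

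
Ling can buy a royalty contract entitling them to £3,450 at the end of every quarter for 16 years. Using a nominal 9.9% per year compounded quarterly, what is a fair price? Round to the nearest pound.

£110,240

i = 0.099/4 = 0.02475 per quarter; n = 16·4 = 64.
PV = 3450 × [1 − (1+0.02475)^(−64)] / 0.02475 = 3450 × 31.953636 = 110,240.0458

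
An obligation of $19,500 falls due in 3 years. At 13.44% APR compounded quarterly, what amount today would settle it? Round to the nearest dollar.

Periodic rate i = 0.1344/4 = 0.0336; n = 3 × 4 = 12 periods.
PV = 19,500 / (1 + 0.0336)^12 = 19,500 / 1.486723 = 13,116.0965

$13,116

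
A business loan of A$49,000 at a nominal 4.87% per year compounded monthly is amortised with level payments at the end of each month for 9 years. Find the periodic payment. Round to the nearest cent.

Periodic rate i = 0.0487/12 = 0.00405833; n = 9 × 12 = 108 periods.
Annuity-PV factor = 87.300692; PMT = 49000 / 87.300692 = 561.2785

A$561.28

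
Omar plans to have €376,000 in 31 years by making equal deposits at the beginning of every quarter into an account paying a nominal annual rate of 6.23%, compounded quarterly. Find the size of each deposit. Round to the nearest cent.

With 4 periods per year: i = 0.015575, n = 124.
FV-annuity factor × (1+i) = 377.966355; PMT = 376000 / 377.966355 = 994.7975

€994.80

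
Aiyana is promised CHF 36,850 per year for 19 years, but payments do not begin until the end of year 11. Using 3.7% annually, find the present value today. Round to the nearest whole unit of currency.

CHF 345,288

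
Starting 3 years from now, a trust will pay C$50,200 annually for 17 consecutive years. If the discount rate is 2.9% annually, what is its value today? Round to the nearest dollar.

C$629,266

Value one period before first payment (t=2): 50200 × [1 − (1+0.029)^(−17)] / 0.029 = 50200 × 13.272760 = 666,292.5744
PV₀ = 666,292.5744 / (1+0.029)^2 = 666,292.5744 / 1.058841 = 629,265.9374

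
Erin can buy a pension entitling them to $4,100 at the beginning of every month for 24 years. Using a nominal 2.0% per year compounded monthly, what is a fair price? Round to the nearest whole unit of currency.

$938,747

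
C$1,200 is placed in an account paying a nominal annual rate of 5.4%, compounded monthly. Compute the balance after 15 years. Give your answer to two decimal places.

i = 0.054/12 = 0.0045 per month; n = 15·12 = 180.
FV = PV·(1+i)^n = 1,200 × 2.243827 = 2,692.5926

C$2,692.59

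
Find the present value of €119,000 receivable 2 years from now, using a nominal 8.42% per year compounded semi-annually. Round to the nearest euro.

i = 0.0842/2 = 0.0421 per half-year; n = 2·2 = 4.
PV = 119,000 / (1 + 0.0421)^4 = 119,000 / 1.179336 = 100,904.2312

€100,904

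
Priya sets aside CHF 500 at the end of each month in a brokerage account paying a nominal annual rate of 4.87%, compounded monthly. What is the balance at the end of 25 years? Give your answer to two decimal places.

Periodic rate i = 0.0487/12 = 0.00405833; n = 25 × 12 = 300 periods.
FV = PMT · [(1+i)^n − 1] / i = 500 · 584.086057 = 292,043.0284

CHF 292,043.03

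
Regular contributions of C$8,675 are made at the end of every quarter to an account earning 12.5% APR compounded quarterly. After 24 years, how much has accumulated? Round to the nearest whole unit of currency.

C$5,047,892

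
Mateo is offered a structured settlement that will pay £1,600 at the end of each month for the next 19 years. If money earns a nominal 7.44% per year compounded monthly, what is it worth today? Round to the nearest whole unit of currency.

£195,012

i = 0.0744/12 = 0.0062 per month; n = 19·12 = 228.
PV = PMT · [1 − (1+i)^(−n)] / i = 1600 · 121.882272 = 195,011.6356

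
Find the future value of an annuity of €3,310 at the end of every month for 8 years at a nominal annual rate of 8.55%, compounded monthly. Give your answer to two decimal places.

€453,871.18

Periodic rate i = 0.0855/12 = 0.007125; n = 8 × 12 = 96 periods.
FV = 3310 × [(1+0.007125)^96 − 1] / 0.007125 = 3310 × 137.121203 = 453,871.1816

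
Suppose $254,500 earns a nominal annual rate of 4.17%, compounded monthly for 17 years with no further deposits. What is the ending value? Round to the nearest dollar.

$516,447

i = 0.0417/12 = 0.003475 per month; n = 17·12 = 204.
FV = PV·(1+i)^n = 254,500 × 2.029260 = 516,446.6378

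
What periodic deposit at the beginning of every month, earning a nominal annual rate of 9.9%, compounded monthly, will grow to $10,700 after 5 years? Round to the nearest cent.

$137.41

With 12 periods per year: i = 0.00825, n = 60.
PMT = 10700 / ( [(1+0.00825)^60 − 1] / 0.00825 × (1+i) ) = 10700 / 77.869926 = 137.4086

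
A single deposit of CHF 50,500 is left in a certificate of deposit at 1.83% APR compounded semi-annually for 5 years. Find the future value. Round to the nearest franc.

CHF 55,316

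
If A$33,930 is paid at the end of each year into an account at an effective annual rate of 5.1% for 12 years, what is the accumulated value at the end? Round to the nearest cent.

FV = 33930 × [(1+0.051)^12 − 1] / 0.051 = 33930 × 16.009573 = 543,204.8281

A$543,204.83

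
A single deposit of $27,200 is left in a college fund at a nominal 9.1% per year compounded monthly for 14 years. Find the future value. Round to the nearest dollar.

i = 0.091/12 = 0.00758333 per month; n = 14·12 = 168.
FV = PV·(1+i)^n = 27,200 × 3.557983 = 96,777.1268

$96,777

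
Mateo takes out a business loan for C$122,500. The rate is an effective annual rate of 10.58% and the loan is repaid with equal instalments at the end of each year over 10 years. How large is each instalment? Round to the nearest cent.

PMT = 122500 / ( [1 − (1+0.1058)^(−10)] / 0.1058 ) = 122500 / 5.994405 = 20,435.7230

C$20,435.72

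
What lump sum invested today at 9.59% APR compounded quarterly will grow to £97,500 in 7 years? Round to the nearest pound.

Periodic rate i = 0.0959/4 = 0.023975; n = 7 × 4 = 28 periods.
Discount factor = (1+0.023975)^(−28) = 0.515108; PV = 97,500 × 0.515108 = 50,223.0073

£50,223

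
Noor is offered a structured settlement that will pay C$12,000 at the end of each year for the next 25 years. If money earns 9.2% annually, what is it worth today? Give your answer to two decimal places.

C$115,986.13

PV = 12000 × [1 − (1+0.092)^(−25)] / 0.092 = 12000 × 9.665511 = 115,986.1263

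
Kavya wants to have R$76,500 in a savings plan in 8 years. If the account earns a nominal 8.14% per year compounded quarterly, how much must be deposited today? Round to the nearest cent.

With 4 periods per year: i = 0.02035, n = 32.
PV = 76,500 / (1 + 0.02035)^32 = 76,500 / 1.905344 = 40,150.2296

R$40,150.23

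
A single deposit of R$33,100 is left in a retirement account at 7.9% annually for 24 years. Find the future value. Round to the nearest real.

33,100 × (1+0.079)^24 = 33,100 × 6.201756 = 205,278.1221

R$205,278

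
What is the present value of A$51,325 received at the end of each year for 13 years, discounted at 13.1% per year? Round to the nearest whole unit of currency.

A$312,718

Annuity factor a(13|0.131) = 6.092899; PV = 51325 × 6.092899 = 312,718.0560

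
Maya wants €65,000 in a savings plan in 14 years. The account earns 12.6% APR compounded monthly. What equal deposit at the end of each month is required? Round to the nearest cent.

Periodic rate i = 0.126/12 = 0.0105; n = 14 × 12 = 168 periods.
PMT = 65000 / ( [(1+0.0105)^168 − 1] / 0.0105 ) = 65000 / 455.458130 = 142.7134

€142.71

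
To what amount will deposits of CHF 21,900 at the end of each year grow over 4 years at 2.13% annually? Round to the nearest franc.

FV = 21900 × [(1+0.0213)^4 − 1] / 0.0213 = 21900 × 4.129624 = 90,438.7749

CHF 90,439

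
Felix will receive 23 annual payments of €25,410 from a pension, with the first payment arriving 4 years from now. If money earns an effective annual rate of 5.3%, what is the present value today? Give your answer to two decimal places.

Value one period before first payment (t=3): 25410 × [1 − (1+0.053)^(−23)] / 0.053 = 25410 × 13.115226 = 333,257.9001
PV₀ = 333,257.9001 / (1+0.053)^3 = 333,257.9001 / 1.167576 = 285,427.1887

€285,427.19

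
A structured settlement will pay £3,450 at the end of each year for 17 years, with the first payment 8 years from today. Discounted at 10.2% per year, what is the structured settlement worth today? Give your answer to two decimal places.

PV at t=7 (ordinary 17-year annuity): 3450 × a(17|0.102) = 3450 × 7.923251 = 27,335.2160
Discount back 7 years: 27,335.2160 × (1+0.102)^(−7) = 27,335.2160 × 0.506674 = 13,850.0503

£13,850.05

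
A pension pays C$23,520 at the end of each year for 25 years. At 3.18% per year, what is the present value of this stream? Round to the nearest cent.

PV = PMT · [1 − (1+i)^(−n)] / i = 23520 · 17.068994 = 401,462.7395

C$401,462.74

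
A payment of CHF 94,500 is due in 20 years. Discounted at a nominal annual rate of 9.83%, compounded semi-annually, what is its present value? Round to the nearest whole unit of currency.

With 2 periods per year: i = 0.04915, n = 40.
Discount factor = (1+0.04915)^(−40) = 0.146722; PV = 94,500 × 0.146722 = 13,865.2725

CHF 13,865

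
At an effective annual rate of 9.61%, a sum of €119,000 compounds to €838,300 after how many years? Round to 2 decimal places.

21.28 years

(1+i)^n = 838300/119000 = 7.04454, so n = ln 7.04454 / ln 1.0961 = 21.2760 years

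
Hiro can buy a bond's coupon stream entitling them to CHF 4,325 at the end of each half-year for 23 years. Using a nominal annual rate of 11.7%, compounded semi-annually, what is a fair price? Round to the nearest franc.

CHF 68,523

i = 0.117/2 = 0.0585 per half-year; n = 23·2 = 46.
PV = 4325 × [1 − (1+0.0585)^(−46)] / 0.0585 = 4325 × 15.843572 = 68,523.4509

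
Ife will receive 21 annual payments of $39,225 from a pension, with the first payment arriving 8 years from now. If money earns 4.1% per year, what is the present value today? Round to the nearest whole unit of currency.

Value one period before first payment (t=7): 39225 × [1 − (1+0.041)^(−21)] / 0.041 = 39225 × 13.900840 = 545,260.4348
PV₀ = 545,260.4348 / (1+0.041)^7 = 545,260.4348 / 1.324815 = 411,574.8978

$411,575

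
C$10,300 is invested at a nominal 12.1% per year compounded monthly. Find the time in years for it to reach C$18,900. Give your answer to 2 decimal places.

Periodic rate i = 0.121/12 = 0.0100833.
n = ln(18900/10300) / ln(1+0.0100833) = ln(1.83495) / 0.010033 = 60.5031 months
= 60.5031/12 years

5.04 years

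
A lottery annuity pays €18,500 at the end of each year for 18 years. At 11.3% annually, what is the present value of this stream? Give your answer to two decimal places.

PV = 18500 × [1 − (1+0.113)^(−18)] / 0.113 = 18500 × 7.561282 = 139,883.7256

€139,883.73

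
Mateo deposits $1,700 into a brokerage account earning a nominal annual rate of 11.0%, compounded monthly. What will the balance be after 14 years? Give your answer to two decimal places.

i = 0.11/12 = 0.00916667 per month; n = 14·12 = 168.
FV = 1,700 × (1 + 0.00916667)^168 = 7,874.3667

$7,874.37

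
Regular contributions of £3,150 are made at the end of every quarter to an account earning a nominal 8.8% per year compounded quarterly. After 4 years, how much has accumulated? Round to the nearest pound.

£59,634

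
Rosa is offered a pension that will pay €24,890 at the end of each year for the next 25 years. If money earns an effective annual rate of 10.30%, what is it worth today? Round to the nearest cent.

PV = 24890 × [1 − (1+0.103)^(−25)] / 0.103 = 24890 × 8.871642 = 220,815.1805

€220,815.18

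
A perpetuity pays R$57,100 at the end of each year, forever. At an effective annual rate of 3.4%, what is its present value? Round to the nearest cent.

R$1,679,411.76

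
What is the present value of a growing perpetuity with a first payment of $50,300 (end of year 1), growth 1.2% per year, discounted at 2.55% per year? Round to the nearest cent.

$3,725,925.93

PV = D₁/(r − g) = 50300/(0.0255 − 0.012) = 3,725,925.9259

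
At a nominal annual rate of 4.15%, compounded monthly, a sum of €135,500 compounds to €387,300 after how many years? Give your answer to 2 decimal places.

Periodic rate i = 0.0415/12 = 0.00345833.
(1+i)^n = 387300/135500 = 2.85830, so n = ln 2.85830 / ln 1.00346 = 304.2052 months
= 304.2052/12 years

25.35 years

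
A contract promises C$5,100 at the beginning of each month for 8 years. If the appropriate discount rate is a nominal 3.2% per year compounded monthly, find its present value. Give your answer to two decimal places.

i = 0.032/12 = 0.00266667 per month; n = 8·12 = 96.
PV = PMT · [1 − (1+i)^(−n)] / i × (1+i) = 5100 · 84.823425 = 432,599.4660
Payments are at the start of each period, so multiply by (1+i).

C$432,599.47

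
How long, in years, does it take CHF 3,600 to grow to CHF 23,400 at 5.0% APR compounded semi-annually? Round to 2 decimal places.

Periodic rate i = 0.05/2 = 0.025.
n = ln(23400/3600) / ln(1+0.025) = ln(6.50000) / 0.024693 = 75.8041 half-years
= 75.8041/2 years

37.90 years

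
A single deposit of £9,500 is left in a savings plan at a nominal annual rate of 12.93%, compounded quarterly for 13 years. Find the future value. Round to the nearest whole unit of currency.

Periodic rate i = 0.1293/4 = 0.032325; n = 13 × 4 = 52 periods.
9,500 × (1+0.032325)^52 = 9,500 × 5.229439 = 49,679.6741

£49,680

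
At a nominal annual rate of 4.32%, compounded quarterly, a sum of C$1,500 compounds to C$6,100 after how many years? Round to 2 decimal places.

32.65 years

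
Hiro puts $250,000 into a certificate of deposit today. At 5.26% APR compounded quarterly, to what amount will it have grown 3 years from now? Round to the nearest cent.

$292,432.07

Periodic rate i = 0.0526/4 = 0.01315; n = 3 × 4 = 12 periods.
250,000 × (1+0.01315)^12 = 250,000 × 1.169728 = 292,432.0669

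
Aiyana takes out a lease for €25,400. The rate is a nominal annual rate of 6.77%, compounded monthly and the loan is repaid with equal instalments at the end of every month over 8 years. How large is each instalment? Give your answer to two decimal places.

With 12 periods per year: i = 0.00564167, n = 96.
PMT = 25400 / ( [1 − (1+0.00564167)^(−96)] / 0.00564167 ) = 25400 / 73.967003 = 343.3964

€343.40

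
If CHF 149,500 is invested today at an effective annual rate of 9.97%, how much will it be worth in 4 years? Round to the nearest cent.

149,500 × (1+0.0997)^4 = 149,500 × 1.462503 = 218,644.2663

CHF 218,644.27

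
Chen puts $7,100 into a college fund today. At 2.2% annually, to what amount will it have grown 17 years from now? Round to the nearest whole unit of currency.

$10,278

7,100 × (1+0.022)^17 = 7,100 × 1.447656 = 10,278.3541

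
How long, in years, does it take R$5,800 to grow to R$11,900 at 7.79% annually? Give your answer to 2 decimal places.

n = ln(11900/5800) / ln(1+0.0779) = ln(2.05172) / 0.075015 = 9.5805 years

9.58 years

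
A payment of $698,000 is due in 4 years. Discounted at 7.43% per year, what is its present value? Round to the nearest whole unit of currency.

$524,026

PV = FV·(1+i)^(−n) = 698,000 × 0.750754 = 524,026.3430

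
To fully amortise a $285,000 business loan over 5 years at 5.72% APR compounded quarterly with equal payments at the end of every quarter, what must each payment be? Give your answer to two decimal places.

With 4 periods per year: i = 0.0143, n = 20.
Annuity-PV factor = 17.287698; PMT = 285000 / 17.287698 = 16,485.7118

$16,485.71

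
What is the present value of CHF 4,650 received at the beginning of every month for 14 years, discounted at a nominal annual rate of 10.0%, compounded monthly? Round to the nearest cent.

CHF 423,094.99

With 12 periods per year: i = 0.00833333, n = 168.
Annuity factor a(168|0.00833333) × (1+i) = 90.988169; PV = 4650 × 90.988169 = 423,094.9856
(Beginning-of-period payments → annuity-due factor ×(1+i).)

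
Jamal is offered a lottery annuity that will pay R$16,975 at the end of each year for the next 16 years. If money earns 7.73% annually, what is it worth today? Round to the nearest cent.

R$152,880.86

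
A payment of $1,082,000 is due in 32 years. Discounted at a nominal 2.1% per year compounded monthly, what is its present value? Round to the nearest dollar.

$552,887

Periodic rate i = 0.021/12 = 0.00175; n = 32 × 12 = 384 periods.
PV = FV·(1+i)^(−n) = 1,082,000 × 0.510986 = 552,887.0739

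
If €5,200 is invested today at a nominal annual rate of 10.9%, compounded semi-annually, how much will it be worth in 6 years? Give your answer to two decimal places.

€9,830.20

With 2 periods per year: i = 0.0545, n = 12.
FV = 5,200 × (1 + 0.0545)^12 = 9,830.2000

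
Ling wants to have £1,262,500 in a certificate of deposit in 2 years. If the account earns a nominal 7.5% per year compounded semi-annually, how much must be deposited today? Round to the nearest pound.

With 2 periods per year: i = 0.0375, n = 4.
PV = 1,262,500 / (1 + 0.0375)^4 = 1,262,500 / 1.158650 = 1,089,629.7827

£1,089,630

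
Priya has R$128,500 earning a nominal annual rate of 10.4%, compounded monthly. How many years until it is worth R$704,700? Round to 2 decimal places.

16.43 years

Periodic rate i = 0.104/12 = 0.00866667.
n = ln(704700/128500) / ln(1+0.00866667) = ln(5.48405) / 0.008629 = 197.2162 months
= 197.2162/12 years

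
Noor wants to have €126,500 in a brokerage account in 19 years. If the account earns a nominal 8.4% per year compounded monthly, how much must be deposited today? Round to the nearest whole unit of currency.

With 12 periods per year: i = 0.007, n = 228.
Discount factor = (1+0.007)^(−228) = 0.203836; PV = 126,500 × 0.203836 = 25,785.2436

€25,785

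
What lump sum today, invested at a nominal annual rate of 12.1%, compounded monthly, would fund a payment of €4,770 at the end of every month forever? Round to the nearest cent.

Periodic rate i = 0.121/12 = 0.0100833.
PV = C/r = 4770/0.0100833 = 473,057.8512

€473,057.85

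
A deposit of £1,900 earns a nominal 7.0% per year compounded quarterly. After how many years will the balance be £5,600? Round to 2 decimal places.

15.58 years

Periodic rate i = 0.07/4 = 0.0175.
(1+i)^n = 5600/1900 = 2.94737, so n = ln 2.94737 / ln 1.0175 = 62.3053 quarters
= 62.3053/4 years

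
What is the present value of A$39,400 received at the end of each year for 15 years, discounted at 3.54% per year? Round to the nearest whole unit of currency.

A$452,498

PV = 39400 × [1 − (1+0.0354)^(−15)] / 0.0354 = 39400 × 11.484716 = 452,497.8054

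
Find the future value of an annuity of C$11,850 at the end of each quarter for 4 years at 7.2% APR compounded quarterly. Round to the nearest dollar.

C$217,477

i = 0.072/4 = 0.018 per quarter; n = 4·4 = 16.
Accumulation factor s(16|0.018) = 18.352528; FV = 11850 × 18.352528 = 217,477.4604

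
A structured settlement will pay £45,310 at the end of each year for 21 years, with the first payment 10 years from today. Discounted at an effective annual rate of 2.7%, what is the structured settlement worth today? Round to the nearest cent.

Value one period before first payment (t=9): 45310 × [1 − (1+0.027)^(−21)] / 0.027 = 45310 × 15.870153 = 719,076.6550
Discount back 9 years: 719,076.6550 × (1+0.027)^(−9) = 719,076.6550 × 0.786803 = 565,771.6700

£565,771.67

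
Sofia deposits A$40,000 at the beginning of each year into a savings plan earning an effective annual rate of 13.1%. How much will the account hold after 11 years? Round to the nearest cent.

A$992,298.67

Accumulation factor s(11|0.131) × (1+i) = 24.807467; FV = 40000 × 24.807467 = 992,298.6680
(annuity-due: payments at period start, so ×(1+i).)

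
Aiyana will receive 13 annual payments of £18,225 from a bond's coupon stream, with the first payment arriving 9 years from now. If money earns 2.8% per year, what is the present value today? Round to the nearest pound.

PV at t=8 (ordinary 13-year annuity): 18225 × a(13|0.028) = 18225 × 10.772274 = 196,324.6945
Discount back 8 years: 196,324.6945 × (1+0.028)^(−8) = 196,324.6945 × 0.801780 = 157,409.1642

£157,409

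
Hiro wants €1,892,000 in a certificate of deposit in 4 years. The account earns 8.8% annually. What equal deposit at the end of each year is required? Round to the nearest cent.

FV-annuity factor = 4.559657; PMT = 1.892e+06 / 4.559657 = 414,943.4495

€414,943.45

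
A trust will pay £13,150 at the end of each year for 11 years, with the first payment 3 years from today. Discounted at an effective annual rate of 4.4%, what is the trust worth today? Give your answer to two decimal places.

PV at t=2 (ordinary 11-year annuity): 13150 × a(11|0.044) = 13150 × 8.574490 = 112,754.5440
PV₀ = 112,754.5440 / (1+0.044)^2 = 112,754.5440 / 1.089936 = 103,450.6100

£103,450.61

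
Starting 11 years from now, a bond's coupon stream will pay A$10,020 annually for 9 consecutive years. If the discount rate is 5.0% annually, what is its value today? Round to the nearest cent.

A$43,723.13

PV at t=10 (ordinary 9-year annuity): 10020 × a(9|0.05) = 10020 × 7.107822 = 71,220.3732
PV₀ = 71,220.3732 / (1+0.05)^10 = 71,220.3732 / 1.628895 = 43,723.1310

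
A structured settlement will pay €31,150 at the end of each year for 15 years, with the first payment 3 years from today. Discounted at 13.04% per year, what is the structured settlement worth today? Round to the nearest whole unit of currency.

€157,213

PV at t=2 (ordinary 15-year annuity): 31150 × a(15|0.1304) = 31150 × 6.449048 = 200,887.8371
PV₀ = 200,887.8371 / (1+0.1304)^2 = 200,887.8371 / 1.277804 = 157,213.3222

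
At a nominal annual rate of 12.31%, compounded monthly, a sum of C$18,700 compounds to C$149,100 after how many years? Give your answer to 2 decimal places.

16.95 years

Periodic rate i = 0.1231/12 = 0.0102583.
n = ln(149100/18700) / ln(1+0.0102583) = ln(7.97326) / 0.010206 = 203.4175 months
= 203.4175/12 years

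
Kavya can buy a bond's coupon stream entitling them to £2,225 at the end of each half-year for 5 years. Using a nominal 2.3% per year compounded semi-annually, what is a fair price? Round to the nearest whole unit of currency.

£20,905

With 2 periods per year: i = 0.0115, n = 10.
Annuity factor a(10|0.0115) = 9.395542; PV = 2225 × 9.395542 = 20,905.0801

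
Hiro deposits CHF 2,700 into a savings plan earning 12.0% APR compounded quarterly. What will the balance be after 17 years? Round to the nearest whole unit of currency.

CHF 20,151

i = 0.12/4 = 0.03 per quarter; n = 17·4 = 68.
FV = PV·(1+i)^n = 2,700 × 7.463307 = 20,150.9277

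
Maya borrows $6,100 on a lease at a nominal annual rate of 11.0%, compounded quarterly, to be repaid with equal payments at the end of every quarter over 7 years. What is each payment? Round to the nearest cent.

i = 0.11/4 = 0.0275 per quarter; n = 7·4 = 28.
PMT = 6100 / ( [1 − (1+0.0275)^(−28)] / 0.0275 ) = 6100 / 19.350826 = 315.2320

$315.23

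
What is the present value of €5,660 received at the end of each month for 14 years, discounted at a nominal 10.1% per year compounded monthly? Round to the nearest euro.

Periodic rate i = 0.101/12 = 0.00841667; n = 14 × 12 = 168 periods.
PV = PMT · [1 − (1+i)^(−n)] / i = 5660 · 89.749087 = 507,979.8309

€507,980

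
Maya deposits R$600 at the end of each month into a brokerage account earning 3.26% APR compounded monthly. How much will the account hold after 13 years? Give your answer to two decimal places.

With 12 periods per year: i = 0.00271667, n = 156.
FV = PMT · [(1+i)^n − 1] / i = 600 · 193.942963 = 116,365.7779

R$116,365.78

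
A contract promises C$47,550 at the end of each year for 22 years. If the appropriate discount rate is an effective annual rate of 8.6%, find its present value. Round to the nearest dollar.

Annuity factor a(22|0.086) = 9.734494; PV = 47550 × 9.734494 = 462,875.1806

C$462,875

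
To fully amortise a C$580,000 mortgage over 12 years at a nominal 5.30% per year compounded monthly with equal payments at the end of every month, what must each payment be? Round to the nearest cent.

Periodic rate i = 0.053/12 = 0.00441667; n = 12 × 12 = 144 periods.
PMT = 580000 / ( [1 − (1+0.00441667)^(−144)] / 0.00441667 ) = 580000 / 106.381652 = 5,452.0680

C$5,452.07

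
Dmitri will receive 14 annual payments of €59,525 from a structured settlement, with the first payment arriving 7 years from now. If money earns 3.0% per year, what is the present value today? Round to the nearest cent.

Value one period before first payment (t=6): 59525 × [1 − (1+0.03)^(−14)] / 0.03 = 59525 × 11.296073 = 672,398.7536
Discount back 6 years: 672,398.7536 × (1+0.03)^(−6) = 672,398.7536 × 0.837484 = 563,123.3704

€563,123.37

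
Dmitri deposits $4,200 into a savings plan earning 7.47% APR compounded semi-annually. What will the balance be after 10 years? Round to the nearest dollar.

$8,745

With 2 periods per year: i = 0.03735, n = 20.
FV = PV·(1+i)^n = 4,200 × 2.082122 = 8,744.9135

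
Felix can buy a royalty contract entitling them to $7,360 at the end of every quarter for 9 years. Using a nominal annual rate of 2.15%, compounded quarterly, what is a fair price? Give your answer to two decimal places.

i = 0.0215/4 = 0.005375 per quarter; n = 9·4 = 36.
PV = PMT · [1 − (1+i)^(−n)] / i = 7360 · 32.651728 = 240,316.7215

$240,316.72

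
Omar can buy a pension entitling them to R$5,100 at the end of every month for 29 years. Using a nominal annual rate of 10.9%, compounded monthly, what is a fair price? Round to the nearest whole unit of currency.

R$537,329

Periodic rate i = 0.109/12 = 0.00908333; n = 29 × 12 = 348 periods.
Annuity factor a(348|0.00908333) = 105.358626; PV = 5100 × 105.358626 = 537,328.9947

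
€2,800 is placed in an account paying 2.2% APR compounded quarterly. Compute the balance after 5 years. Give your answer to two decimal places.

€3,124.64

With 4 periods per year: i = 0.0055, n = 20.
FV = PV·(1+i)^n = 2,800 × 1.115942 = 3,124.6367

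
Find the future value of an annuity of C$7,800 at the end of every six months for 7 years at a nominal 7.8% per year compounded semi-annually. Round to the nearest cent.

C$141,702.11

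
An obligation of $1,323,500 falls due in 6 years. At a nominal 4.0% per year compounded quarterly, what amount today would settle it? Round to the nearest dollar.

$1,042,344

i = 0.04/4 = 0.01 per quarter; n = 6·4 = 24.
PV = FV·(1+i)^(−n) = 1,323,500 × 0.787566 = 1,042,343.7696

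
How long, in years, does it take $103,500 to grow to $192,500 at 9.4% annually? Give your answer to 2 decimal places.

(1+i)^n = 192500/103500 = 1.85990, so n = ln 1.85990 / ln 1.094 = 6.9069 years

6.91 years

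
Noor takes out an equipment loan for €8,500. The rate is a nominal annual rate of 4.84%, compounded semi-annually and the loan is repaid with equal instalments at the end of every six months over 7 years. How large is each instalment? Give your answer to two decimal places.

i = 0.0484/2 = 0.0242 per half-year; n = 7·2 = 14.
PMT = 8500 / ( [1 − (1+0.0242)^(−14)] / 0.0242 ) = 8500 / 11.755956 = 723.0378

€723.04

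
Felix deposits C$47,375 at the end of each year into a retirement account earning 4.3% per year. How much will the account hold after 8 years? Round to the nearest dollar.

C$441,218

FV = 47375 × [(1+0.043)^8 − 1] / 0.043 = 47375 × 9.313305 = 441,217.8296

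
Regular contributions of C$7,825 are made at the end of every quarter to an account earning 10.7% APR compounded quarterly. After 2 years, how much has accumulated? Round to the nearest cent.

C$68,785.20

i = 0.107/4 = 0.02675 per quarter; n = 2·4 = 8.
FV = 7825 × [(1+0.02675)^8 − 1] / 0.02675 = 7825 × 8.790440 = 68,785.1965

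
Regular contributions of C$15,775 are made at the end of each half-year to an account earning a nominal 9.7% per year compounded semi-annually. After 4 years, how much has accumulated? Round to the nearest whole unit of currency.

Periodic rate i = 0.097/2 = 0.0485; n = 4 × 2 = 8 periods.
FV = PMT · [(1+i)^n − 1] / i = 15775 · 9.498029 = 149,831.4132

C$149,831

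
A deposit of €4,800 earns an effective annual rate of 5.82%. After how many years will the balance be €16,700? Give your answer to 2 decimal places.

22.04 years

(1+i)^n = 16700/4800 = 3.47917, so n = ln 3.47917 / ln 1.0582 = 22.0401 years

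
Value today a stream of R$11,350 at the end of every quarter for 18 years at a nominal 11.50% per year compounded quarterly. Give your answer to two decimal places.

Periodic rate i = 0.115/4 = 0.02875; n = 18 × 4 = 72 periods.
PV = PMT · [1 − (1+i)^(−n)] / i = 11350 · 30.263497 = 343,490.6905

R$343,490.69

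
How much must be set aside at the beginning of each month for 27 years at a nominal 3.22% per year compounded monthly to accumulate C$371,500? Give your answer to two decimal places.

With 12 periods per year: i = 0.00268333, n = 324.
FV-annuity factor × (1+i) = 516.675818; PMT = 371500 / 516.675818 = 719.0195

C$719.02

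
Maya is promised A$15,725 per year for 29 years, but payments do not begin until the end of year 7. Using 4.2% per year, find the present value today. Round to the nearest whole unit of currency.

A$203,796

Value one period before first payment (t=6): 15725 × [1 − (1+0.042)^(−29)] / 0.042 = 15725 × 16.588698 = 260,857.2784
PV₀ = 260,857.2784 / (1+0.042)^6 = 260,857.2784 / 1.279989 = 203,796.4643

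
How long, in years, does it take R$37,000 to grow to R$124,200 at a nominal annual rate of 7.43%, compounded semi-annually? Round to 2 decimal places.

16.60 years

Periodic rate i = 0.0743/2 = 0.03715.
(1+i)^n = 124200/37000 = 3.35676, so n = ln 3.35676 / ln 1.03715 = 33.1987 half-years
= 33.1987/2 years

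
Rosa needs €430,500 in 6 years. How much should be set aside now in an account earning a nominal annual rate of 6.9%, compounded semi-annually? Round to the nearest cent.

€286,554.49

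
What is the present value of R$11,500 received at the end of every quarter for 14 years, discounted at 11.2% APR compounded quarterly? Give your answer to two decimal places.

With 4 periods per year: i = 0.028, n = 56.
PV = 11500 × [1 − (1+0.028)^(−56)] / 0.028 = 11500 × 28.107038 = 323,230.9391

R$323,230.94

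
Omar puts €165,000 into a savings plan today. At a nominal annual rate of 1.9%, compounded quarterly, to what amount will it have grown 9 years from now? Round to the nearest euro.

i = 0.019/4 = 0.00475 per quarter; n = 9·4 = 36.
FV = PV·(1+i)^n = 165,000 × 1.186011 = 195,691.7330

€195,692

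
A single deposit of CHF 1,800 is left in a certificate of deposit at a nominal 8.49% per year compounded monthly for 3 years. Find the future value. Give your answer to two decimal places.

Periodic rate i = 0.0849/12 = 0.007075; n = 3 × 12 = 36 periods.
1,800 × (1+0.007075)^36 = 1,800 × 1.288918 = 2,320.0527

CHF 2,320.05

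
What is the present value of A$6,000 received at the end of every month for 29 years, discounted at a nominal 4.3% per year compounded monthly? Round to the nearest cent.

i = 0.043/12 = 0.00358333 per month; n = 29·12 = 348.
PV = 6000 × [1 − (1+0.00358333)^(−348)] / 0.00358333 = 6000 × 198.695771 = 1,192,174.6251

A$1,192,174.63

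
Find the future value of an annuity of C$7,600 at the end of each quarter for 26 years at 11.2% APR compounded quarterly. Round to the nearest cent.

Periodic rate i = 0.112/4 = 0.028; n = 26 × 4 = 104 periods.
FV = 7600 × [(1+0.028)^104 − 1] / 0.028 = 7600 × 595.425987 = 4,525,237.5020

C$4,525,237.50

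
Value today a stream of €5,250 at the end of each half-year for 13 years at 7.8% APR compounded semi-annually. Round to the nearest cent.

€84,831.31

i = 0.078/2 = 0.039 per half-year; n = 13·2 = 26.
Annuity factor a(26|0.039) = 16.158344; PV = 5250 × 16.158344 = 84,831.3076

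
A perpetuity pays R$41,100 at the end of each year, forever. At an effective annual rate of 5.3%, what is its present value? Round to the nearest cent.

R$775,471.70

PV = C/r = 41100/0.053 = 775,471.6981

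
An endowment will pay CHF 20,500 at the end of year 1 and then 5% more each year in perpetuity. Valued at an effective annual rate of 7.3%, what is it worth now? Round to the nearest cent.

CHF 891,304.35

PV = PMT / (i − g) = 20500 / (0.073 − 0.05) = 20500 / 0.023000 = 891,304.3478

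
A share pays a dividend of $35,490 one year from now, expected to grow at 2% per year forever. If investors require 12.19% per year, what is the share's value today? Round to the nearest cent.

$348,282.63

PV = D₁/(r − g) = 35490/(0.1219 − 0.02) = 348,282.6300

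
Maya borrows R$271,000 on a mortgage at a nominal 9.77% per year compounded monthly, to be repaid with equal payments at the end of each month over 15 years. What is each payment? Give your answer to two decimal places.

R$2,874.17

With 12 periods per year: i = 0.00814167, n = 180.
Annuity-PV factor = 94.288188; PMT = 271000 / 94.288188 = 2,874.1670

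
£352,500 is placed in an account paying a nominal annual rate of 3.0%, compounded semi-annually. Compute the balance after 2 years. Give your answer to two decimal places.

£374,130.65

i = 0.03/2 = 0.015 per half-year; n = 2·2 = 4.
FV = PV·(1+i)^n = 352,500 × 1.061364 = 374,130.6516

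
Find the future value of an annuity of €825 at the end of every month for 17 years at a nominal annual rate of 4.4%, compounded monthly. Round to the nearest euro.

€249,723

With 12 periods per year: i = 0.00366667, n = 204.
FV = 825 × [(1+0.00366667)^204 − 1] / 0.00366667 = 825 × 302.695084 = 249,723.4442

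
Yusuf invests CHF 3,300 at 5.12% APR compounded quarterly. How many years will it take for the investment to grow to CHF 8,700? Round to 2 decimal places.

Periodic rate i = 0.0512/4 = 0.0128.
n = ln(8700/3300) / ln(1+0.0128) = ln(2.63636) / 0.012719 = 76.2181 quarters
= 76.2181/4 years

19.05 years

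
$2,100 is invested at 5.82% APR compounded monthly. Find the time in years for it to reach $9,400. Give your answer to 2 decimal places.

25.81 years

Periodic rate i = 0.0582/12 = 0.00485.
n = ln(9400/2100) / ln(1+0.00485) = ln(4.47619) / 0.004838 = 309.7740 months
= 309.7740/12 years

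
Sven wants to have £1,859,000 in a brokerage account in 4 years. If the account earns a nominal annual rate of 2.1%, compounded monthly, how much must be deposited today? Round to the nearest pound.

£1,709,348

i = 0.021/12 = 0.00175 per month; n = 4·12 = 48.
PV = FV·(1+i)^(−n) = 1,859,000 × 0.919499 = 1,709,348.1912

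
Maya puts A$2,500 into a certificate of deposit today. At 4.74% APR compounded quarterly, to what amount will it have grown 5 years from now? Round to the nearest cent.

A$3,164.19

i = 0.0474/4 = 0.01185 per quarter; n = 5·4 = 20.
FV = PV·(1+i)^n = 2,500 × 1.265677 = 3,164.1913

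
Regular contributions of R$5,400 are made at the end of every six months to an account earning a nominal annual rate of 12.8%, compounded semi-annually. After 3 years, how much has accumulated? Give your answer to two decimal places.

Periodic rate i = 0.128/2 = 0.064; n = 3 × 2 = 6 periods.
FV = PMT · [(1+i)^n − 1] / i = 5400 · 7.045954 = 38,048.1510

R$38,048.15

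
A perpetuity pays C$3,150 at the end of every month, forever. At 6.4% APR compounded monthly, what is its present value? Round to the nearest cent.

C$590,625.00

Periodic rate i = 0.064/12 = 0.00533333.
PV = C/r = 3150/0.00533333 = 590,625.0000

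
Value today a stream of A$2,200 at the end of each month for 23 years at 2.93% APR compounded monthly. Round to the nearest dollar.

With 12 periods per year: i = 0.00244167, n = 276.
PV = PMT · [1 − (1+i)^(−n)] / i = 2200 · 200.627039 = 441,379.4867

A$441,379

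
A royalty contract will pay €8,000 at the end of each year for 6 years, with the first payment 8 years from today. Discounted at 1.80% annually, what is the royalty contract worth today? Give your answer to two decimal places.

€39,819.07

Value one period before first payment (t=7): 8000 × [1 − (1+0.018)^(−6)] / 0.018 = 8000 × 5.639435 = 45,115.4782
Discount back 7 years: 45,115.4782 × (1+0.018)^(−7) = 45,115.4782 × 0.882603 = 39,819.0706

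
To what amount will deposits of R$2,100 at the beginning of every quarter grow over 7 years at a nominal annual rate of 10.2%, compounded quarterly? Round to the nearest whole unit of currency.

R$86,475

With 4 periods per year: i = 0.0255, n = 28.
FV = 2100 × [(1+0.0255)^28 − 1] / 0.0255 × (1+i) = 2100 × 41.178633 = 86,475.1295
(Beginning-of-period payments → annuity-due factor ×(1+i).)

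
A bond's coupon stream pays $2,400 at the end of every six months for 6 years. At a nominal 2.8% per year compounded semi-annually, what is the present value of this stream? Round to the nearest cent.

With 2 periods per year: i = 0.014, n = 12.
PV = 2400 × [1 − (1+0.014)^(−12)] / 0.014 = 2400 × 10.975760 = 26,341.8236

$26,341.82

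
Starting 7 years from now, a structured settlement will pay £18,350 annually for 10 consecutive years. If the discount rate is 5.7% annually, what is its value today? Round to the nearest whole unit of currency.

£98,235

Value one period before first payment (t=6): 18350 × [1 − (1+0.057)^(−10)] / 0.057 = 18350 × 7.465838 = 136,998.1340
PV₀ = 136,998.1340 / (1+0.057)^6 = 136,998.1340 / 1.394601 = 98,234.6558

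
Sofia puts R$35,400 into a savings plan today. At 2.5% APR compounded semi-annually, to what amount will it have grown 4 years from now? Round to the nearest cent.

R$39,098.81

Periodic rate i = 0.025/2 = 0.0125; n = 4 × 2 = 8 periods.
35,400 × (1+0.0125)^8 = 35,400 × 1.104486 = 39,098.8080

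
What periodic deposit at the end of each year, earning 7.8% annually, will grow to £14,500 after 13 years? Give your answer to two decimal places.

£683.44

FV-annuity factor = 21.216332; PMT = 14500 / 21.216332 = 683.4358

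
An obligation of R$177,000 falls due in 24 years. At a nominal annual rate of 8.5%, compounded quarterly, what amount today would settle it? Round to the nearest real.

R$23,512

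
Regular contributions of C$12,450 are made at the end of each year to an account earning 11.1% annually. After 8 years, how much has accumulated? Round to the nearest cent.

C$148,188.59

FV = PMT · [(1+i)^n − 1] / i = 12450 · 11.902698 = 148,188.5945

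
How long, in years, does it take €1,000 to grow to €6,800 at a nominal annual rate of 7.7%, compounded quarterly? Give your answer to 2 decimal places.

Periodic rate i = 0.077/4 = 0.01925.
n = ln(6800/1000) / ln(1+0.01925) = ln(6.80000) / 0.019067 = 100.5358 quarters
= 100.5358/4 years

25.13 years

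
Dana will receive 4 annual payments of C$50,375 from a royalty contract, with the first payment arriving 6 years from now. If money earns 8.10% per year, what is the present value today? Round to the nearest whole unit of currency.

Value one period before first payment (t=5): 50375 × [1 − (1+0.081)^(−4)] / 0.081 = 50375 × 3.304768 = 166,477.6768
PV₀ = 166,477.6768 / (1+0.081)^5 = 166,477.6768 / 1.476143 = 112,778.8175

C$112,779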